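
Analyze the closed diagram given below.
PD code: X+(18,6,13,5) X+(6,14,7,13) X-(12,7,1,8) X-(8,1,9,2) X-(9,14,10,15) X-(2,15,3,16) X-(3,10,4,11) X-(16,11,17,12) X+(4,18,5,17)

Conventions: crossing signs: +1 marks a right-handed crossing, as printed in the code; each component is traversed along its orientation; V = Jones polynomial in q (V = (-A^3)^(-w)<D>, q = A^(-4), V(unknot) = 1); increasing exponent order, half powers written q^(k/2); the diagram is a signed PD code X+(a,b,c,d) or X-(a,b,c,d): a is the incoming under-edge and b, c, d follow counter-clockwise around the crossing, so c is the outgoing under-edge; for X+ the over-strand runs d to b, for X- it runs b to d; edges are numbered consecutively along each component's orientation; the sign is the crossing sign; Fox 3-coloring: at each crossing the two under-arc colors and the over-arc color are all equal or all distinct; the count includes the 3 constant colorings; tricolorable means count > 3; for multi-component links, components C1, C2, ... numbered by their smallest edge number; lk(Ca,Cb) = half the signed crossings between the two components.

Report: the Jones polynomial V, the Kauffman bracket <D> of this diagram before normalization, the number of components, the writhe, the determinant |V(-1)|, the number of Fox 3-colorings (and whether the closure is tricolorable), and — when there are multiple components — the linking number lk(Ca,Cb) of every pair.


V = q^(-11/2) - q^(-9/2) + q^(-7/2) - 2q^(-5/2) + q^(-3/2) - 2q^(-1/2)
<D> = 2A^-7 - A^-3 + 2A - A^5 + A^9 - A^13 (w = -3)
2 components over 9 crossings, w = -3
lk(C1,C2): 0
3 Fox colorings among 3^9, |V(-1)| = 8: not tricolorable
why: all 2 components of this link are unlinked algebraically


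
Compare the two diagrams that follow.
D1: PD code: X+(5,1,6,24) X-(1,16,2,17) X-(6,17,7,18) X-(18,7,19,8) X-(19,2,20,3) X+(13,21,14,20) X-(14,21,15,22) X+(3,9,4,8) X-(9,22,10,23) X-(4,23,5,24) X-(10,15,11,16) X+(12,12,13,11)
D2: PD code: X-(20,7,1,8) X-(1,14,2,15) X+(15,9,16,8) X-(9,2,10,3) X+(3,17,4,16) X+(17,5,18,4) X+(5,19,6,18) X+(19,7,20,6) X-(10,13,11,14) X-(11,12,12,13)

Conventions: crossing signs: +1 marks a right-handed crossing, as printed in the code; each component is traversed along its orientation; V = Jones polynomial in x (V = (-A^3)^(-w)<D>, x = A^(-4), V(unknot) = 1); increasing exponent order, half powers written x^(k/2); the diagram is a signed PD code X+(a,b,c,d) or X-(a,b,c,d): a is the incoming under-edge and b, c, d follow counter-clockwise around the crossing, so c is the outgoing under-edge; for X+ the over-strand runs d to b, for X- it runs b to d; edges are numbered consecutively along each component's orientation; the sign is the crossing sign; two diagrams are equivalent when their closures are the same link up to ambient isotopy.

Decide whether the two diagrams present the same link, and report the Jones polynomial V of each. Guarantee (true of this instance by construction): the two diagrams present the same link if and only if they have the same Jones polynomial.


same link: no
V(D1) = -x^-6 + x^-5 - x^-4 + 2x^-3 - x^-2 + x^-1  [12 crossings, <D> = A^-8 - A^-4 + 2 - A^4 + A^8 - A^12, w = -4]
D2 (bracket A^-20 - 2A^-16 + 2A^-12 - 2A^-8 + 2A^-4 - 1 + A^4; 10 crossings at w = 0): V = x^-1 - 1 + 2x - 2x^2 + 2x^3 - 2x^4 + x^5
note: V(x) takes 2 values over 2 diagrams, fixing the grouping


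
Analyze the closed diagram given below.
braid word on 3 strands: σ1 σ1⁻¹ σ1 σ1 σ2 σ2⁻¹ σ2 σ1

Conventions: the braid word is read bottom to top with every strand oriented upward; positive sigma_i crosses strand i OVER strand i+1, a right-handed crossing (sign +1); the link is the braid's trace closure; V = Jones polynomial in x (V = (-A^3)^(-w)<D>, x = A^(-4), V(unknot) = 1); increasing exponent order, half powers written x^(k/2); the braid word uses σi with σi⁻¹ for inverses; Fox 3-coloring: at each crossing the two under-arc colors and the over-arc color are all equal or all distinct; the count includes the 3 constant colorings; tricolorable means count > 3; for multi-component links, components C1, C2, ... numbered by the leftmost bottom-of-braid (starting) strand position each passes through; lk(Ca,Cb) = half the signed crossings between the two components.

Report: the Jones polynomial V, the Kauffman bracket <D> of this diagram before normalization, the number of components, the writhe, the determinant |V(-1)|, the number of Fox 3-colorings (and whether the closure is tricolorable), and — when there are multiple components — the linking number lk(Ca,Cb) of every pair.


V(x) = x + x^3 - x^4
bracket: -A^-4 + 1 + A^8, w = +4
1 component, writhe +4, over 8 crossings
det 3, colorings 9 of 3^8 — tricolorable
observation: |V(-1)| = 3: so tricolorable, since 3 divides 3


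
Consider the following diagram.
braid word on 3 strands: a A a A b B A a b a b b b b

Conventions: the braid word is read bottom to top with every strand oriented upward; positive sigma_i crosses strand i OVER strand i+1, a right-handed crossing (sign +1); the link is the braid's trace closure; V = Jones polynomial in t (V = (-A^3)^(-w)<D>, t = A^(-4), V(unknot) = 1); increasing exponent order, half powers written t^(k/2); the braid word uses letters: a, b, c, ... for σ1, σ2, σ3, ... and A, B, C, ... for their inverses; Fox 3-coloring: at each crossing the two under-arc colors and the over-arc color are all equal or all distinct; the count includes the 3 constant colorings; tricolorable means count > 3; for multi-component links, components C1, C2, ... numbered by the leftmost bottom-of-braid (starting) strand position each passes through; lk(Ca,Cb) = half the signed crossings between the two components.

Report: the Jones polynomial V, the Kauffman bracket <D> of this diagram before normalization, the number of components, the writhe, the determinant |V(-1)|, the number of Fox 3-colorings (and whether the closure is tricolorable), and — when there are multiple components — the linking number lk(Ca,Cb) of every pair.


Jones polynomial: V(t) = t^2 + t^4 - t^5 + t^6 - t^7
<D> = -A^-10 + A^-6 - A^-2 + A^2 + A^10; writhe +6
components 1, writhe +6 (14 crossings)
3-colorings: 3 of 3^14, det 5 — not tricolorable
note: w = +6 (over 14 crossings) is diagram-only; (-A^3)^(-6) removes it from V


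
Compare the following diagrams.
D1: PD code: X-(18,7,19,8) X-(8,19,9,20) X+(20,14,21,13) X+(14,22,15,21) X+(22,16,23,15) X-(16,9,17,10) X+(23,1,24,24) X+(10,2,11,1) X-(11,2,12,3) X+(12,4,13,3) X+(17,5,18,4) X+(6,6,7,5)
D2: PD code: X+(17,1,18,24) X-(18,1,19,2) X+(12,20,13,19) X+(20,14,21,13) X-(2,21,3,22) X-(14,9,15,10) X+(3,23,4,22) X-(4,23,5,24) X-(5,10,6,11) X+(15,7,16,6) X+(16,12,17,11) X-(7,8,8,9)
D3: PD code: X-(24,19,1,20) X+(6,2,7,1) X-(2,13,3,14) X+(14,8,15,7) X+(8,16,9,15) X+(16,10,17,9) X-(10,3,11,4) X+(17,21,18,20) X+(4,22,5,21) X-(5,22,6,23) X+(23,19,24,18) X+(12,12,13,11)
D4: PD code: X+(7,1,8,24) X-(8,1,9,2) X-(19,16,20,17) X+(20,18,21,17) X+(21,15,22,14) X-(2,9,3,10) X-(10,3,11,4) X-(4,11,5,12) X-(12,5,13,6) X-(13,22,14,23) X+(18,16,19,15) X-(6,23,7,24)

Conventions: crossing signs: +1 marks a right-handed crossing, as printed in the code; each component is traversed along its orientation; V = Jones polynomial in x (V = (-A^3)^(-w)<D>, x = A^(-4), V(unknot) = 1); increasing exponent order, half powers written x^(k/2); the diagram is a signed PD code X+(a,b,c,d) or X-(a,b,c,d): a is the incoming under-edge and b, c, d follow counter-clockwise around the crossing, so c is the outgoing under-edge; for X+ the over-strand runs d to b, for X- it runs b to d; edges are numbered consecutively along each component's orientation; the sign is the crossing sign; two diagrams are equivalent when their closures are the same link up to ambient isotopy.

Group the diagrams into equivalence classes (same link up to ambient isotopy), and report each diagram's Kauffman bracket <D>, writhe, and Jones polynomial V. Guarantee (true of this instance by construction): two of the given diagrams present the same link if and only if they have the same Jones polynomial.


grouping into links: {D1, D3} | {D2} | {D4}
V(D1) = x^-1 - 1 + 2x - 2x^2 + 2x^3 - 2x^4 + x^5  (w +4, c 12, <D> = A^-8 - 2A^-4 + 2 - 2A^4 + 2A^8 - A^12 + A^16)
V(D2) = x + x^3 - x^4  (w 0, c 12, <D> = -A^-16 + A^-12 + A^-4)
V(D3) = x^-1 - 1 + 2x - 2x^2 + 2x^3 - 2x^4 + x^5  [12 crossings, <D> = A^-8 - 2A^-4 + 2 - 2A^4 + 2A^8 - A^12 + A^16, w = +4]
V(D4) = -x^-7 + x^-6 - x^-5 + x^-4 + x^-2  [12 crossings, <D> = A^-4 + A^4 - A^8 + A^12 - A^16, w = -4]
why: 3 classes among 4 diagrams; unequal V(x) rules out equality


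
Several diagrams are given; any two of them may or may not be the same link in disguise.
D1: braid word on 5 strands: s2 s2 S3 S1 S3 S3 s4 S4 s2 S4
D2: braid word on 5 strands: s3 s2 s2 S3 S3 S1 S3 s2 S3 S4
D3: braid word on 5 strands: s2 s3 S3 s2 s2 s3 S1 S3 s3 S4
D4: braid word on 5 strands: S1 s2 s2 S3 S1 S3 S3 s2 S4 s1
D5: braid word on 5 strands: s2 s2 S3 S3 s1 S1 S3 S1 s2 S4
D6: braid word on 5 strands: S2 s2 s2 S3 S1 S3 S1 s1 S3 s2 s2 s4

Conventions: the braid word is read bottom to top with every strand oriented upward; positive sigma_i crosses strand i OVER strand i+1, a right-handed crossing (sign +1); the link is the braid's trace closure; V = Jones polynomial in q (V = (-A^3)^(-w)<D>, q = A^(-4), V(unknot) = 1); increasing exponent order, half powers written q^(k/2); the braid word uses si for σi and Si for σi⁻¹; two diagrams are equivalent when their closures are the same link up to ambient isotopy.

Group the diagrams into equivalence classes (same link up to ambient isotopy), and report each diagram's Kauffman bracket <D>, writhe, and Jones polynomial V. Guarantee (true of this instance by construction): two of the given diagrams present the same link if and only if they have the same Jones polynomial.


classes: {D1, D2, D4, D5, D6} | {D3}
V(D1) = -q^-3 + q^-2 - q^-1 + 3 - q + q^2 - q^3  [10 crossings, <D> = -A^-18 + A^-14 - A^-10 + 3A^-6 - A^-2 + A^2 - A^6, w = -2]
V(D2) = -q^-3 + q^-2 - q^-1 + 3 - q + q^2 - q^3  [10 crossings, <D> = -A^-18 + A^-14 - A^-10 + 3A^-6 - A^-2 + A^2 - A^6, w = -2]
D3 (bracket -A^-10 + A^-6 + A^2; 10 crossings at w = +2): V = q + q^3 - q^4
D4 (bracket -A^-18 + A^-14 - A^-10 + 3A^-6 - A^-2 + A^2 - A^6; 10 crossings at w = -2): V = -q^-3 + q^-2 - q^-1 + 3 - q + q^2 - q^3
V(D5) = -q^-3 + q^-2 - q^-1 + 3 - q + q^2 - q^3  [10 crossings, <D> = -A^-18 + A^-14 - A^-10 + 3A^-6 - A^-2 + A^2 - A^6, w = -2]
V(D6) = -q^-3 + q^-2 - q^-1 + 3 - q + q^2 - q^3  [12 crossings, <D> = -A^-12 + A^-8 - A^-4 + 3 - A^4 + A^8 - A^12, w = 0]
note: 2 values of V(q) split the 6 diagrams


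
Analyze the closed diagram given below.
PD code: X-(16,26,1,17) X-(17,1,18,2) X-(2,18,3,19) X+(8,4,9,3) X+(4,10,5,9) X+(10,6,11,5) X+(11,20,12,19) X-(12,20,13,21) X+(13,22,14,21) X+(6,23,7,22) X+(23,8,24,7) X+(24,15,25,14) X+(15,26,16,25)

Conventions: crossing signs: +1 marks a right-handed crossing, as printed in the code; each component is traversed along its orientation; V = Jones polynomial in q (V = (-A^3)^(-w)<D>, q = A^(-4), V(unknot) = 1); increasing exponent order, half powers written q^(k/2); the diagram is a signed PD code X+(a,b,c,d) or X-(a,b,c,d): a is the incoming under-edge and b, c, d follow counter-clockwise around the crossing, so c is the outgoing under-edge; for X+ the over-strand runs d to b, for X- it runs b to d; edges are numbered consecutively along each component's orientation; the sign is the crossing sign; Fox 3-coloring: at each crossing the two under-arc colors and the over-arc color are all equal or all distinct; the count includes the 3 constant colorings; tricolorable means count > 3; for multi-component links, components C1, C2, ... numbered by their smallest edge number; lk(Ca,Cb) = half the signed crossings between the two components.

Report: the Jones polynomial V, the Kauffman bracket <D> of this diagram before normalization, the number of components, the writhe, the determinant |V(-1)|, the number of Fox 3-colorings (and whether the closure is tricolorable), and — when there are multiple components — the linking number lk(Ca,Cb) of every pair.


Jones polynomial: V(q) = -q^(3/2) - 2q^(7/2) + q^(9/2) - q^(11/2) + q^(13/2)
<D> = -A^-11 + A^-7 - A^-3 + 2A + A^9; writhe +5
components 2, writhe +5 (13 crossings)
linking number lk(C1,C2) = +1
3-colorings: 9 of 3^13, det 6 — tricolorable
note: w = +5 (over 13 crossings) is diagram-only; (-A^3)^(-5) removes it from V


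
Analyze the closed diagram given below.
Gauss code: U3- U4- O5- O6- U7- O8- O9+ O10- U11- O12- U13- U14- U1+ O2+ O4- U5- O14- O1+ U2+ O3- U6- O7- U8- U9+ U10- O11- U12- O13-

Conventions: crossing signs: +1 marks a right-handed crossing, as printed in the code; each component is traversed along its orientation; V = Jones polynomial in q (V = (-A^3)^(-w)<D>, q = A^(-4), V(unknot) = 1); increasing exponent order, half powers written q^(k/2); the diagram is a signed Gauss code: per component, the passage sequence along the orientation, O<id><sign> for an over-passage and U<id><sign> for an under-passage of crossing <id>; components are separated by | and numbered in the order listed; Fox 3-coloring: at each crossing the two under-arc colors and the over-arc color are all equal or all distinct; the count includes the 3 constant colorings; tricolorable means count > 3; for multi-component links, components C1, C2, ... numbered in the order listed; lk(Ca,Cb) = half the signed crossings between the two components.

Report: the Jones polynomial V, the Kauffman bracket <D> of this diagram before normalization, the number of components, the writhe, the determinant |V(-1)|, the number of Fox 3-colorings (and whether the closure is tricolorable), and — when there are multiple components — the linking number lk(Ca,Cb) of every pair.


V = -q^-12 + q^-11 - 2q^-10 + 3q^-9 - 3q^-8 + 3q^-7 - 2q^-6 + 2q^-5 - q^-4 + q^-3
<D> = A^-12 - A^-8 + 2A^-4 - 2 + 3A^4 - 3A^8 + 3A^12 - 2A^16 + A^20 - A^24 (w = -8)
1 component over 14 crossings, w = -8
3 Fox colorings among 3^14, |V(-1)| = 19: not tricolorable
why: w = -8 shifts under R1 moves; the (-A^3)^(8) factor cancels that in V


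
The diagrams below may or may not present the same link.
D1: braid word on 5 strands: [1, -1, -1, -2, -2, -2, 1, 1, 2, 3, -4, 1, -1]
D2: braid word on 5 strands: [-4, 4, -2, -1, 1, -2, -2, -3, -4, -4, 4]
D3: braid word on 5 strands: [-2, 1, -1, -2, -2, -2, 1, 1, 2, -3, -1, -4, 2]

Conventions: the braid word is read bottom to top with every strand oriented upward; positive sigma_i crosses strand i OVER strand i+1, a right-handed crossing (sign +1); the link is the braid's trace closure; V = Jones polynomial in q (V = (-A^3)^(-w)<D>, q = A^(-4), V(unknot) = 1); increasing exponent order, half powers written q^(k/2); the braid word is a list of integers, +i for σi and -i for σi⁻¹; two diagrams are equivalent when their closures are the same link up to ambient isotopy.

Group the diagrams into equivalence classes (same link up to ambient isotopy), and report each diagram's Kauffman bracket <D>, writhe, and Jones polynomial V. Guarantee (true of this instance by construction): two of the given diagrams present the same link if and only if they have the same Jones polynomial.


equivalence classes: {D1, D3} | {D2}
D1 (bracket A^-9 - A^-5 + 2A^-1 - A^3 + 2A^7 - A^11; 13 crossings at w = -1): V = q^(-7/2) - 2q^(-5/2) + q^(-3/2) - 2q^(-1/2) + q^(1/2) - q^(3/2)
V(D2) = q^(-9/2) - q^(-5/2) - q^(-3/2) - q^(-1/2)  [11 crossings, <D> = A^-13 + A^-9 + A^-5 - A^3, w = -5]
D3 (bracket A^-15 - A^-11 + 2A^-7 - A^-3 + 2A - A^5; 13 crossings at w = -3): V = q^(-7/2) - 2q^(-5/2) + q^(-3/2) - 2q^(-1/2) + q^(1/2) - q^(3/2)
key observation: comparing 3 Jones polynomials yields 2 groups


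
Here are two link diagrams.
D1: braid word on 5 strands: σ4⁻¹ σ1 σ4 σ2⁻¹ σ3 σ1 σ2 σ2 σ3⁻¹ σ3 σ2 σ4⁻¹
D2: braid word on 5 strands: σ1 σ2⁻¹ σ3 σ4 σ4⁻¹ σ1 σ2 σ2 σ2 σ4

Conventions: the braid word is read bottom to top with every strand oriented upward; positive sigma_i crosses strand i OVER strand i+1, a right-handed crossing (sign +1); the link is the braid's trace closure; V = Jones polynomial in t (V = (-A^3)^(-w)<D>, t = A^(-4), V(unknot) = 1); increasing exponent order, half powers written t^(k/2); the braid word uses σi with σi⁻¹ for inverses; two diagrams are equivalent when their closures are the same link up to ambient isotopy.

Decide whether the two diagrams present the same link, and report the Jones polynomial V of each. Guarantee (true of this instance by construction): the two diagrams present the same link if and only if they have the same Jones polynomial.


equivalent: yes
V(D1) = t - t^2 + 2t^3 - t^4 + t^5 - t^6  (w +4, c 12, <D> = -A^-12 + A^-8 - A^-4 + 2 - A^4 + A^8)
D2 (bracket -A^-6 + A^-2 - A^2 + 2A^6 - A^10 + A^14; 10 crossings at w = +6): V = t - t^2 + 2t^3 - t^4 + t^5 - t^6
why: one V(t) for all 2 diagrams — one class (guaranteed)


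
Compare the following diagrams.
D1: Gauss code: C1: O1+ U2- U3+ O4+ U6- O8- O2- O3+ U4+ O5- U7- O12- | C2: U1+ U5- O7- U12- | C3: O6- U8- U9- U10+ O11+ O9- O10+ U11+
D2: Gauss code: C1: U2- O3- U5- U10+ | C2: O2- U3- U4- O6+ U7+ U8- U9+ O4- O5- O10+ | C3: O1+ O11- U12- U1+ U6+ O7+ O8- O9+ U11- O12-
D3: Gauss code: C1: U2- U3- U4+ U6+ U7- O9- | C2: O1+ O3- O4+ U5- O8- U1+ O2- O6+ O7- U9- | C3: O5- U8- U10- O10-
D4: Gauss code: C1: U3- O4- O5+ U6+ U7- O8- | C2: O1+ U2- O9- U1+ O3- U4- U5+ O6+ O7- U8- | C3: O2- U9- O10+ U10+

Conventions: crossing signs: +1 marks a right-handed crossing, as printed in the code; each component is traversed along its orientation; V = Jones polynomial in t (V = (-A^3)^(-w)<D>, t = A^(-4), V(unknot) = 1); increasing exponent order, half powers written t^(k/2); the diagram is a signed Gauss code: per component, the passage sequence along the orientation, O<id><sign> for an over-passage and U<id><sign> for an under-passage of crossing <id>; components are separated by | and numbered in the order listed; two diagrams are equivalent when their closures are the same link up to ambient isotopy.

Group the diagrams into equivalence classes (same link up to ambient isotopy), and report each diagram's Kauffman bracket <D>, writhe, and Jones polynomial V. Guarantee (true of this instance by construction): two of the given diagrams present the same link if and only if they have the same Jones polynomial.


classes: {D1, D3, D4} | {D2}
V(D1) = t^-5 + 2t^-3 + t^-1  [12 crossings, <D> = A^-2 + 2A^6 + A^14, w = -2]
V(D2) = t^-2 + 2 + t^2  [12 crossings, <D> = A^-14 + 2A^-6 + A^2, w = -2]
V(D3) = t^-5 + 2t^-3 + t^-1  [10 crossings, <D> = A^-8 + 2 + A^8, w = -4]
V(D4) = t^-5 + 2t^-3 + t^-1  [10 crossings, <D> = A^-2 + 2A^6 + A^14, w = -2]
note: 2 values of V(t) split the 4 diagrams


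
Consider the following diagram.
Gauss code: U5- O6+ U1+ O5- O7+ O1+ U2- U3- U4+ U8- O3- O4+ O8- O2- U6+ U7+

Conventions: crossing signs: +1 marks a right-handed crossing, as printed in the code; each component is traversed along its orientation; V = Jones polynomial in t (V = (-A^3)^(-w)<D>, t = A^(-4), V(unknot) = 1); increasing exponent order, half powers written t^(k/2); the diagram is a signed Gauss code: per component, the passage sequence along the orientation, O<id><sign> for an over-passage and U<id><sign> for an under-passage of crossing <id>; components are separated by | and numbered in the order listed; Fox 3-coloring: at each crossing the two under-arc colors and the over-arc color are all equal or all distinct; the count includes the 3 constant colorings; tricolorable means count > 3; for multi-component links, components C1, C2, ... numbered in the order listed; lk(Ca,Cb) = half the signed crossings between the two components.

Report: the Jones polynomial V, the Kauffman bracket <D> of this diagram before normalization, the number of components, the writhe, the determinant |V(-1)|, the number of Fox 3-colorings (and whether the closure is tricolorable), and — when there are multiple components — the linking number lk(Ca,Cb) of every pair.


Jones polynomial: V(t) = 1
<D> = 1; writhe 0
components 1, writhe 0 (8 crossings)
3-colorings: 3 of 3^8, det 1 — not tricolorable
note: det 1 = |V(-1)|; not divisible by 3, so not tricolorable


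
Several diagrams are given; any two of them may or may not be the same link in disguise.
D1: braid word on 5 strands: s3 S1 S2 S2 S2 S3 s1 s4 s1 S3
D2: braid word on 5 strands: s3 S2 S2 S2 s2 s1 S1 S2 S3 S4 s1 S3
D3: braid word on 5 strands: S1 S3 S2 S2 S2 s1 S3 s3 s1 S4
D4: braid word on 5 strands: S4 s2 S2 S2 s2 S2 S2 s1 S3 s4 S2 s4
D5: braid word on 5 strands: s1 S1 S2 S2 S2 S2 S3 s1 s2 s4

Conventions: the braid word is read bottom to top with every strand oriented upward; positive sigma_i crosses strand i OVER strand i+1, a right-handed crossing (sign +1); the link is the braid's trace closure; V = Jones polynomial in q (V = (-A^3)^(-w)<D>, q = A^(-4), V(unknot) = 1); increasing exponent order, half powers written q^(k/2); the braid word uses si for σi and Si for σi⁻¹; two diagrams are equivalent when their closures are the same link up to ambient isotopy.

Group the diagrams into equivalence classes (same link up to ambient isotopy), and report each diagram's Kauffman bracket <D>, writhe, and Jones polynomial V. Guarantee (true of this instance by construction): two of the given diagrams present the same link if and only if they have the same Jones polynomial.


grouping into links: {D1, D2, D3, D4, D5}
V(D1) = -q^-4 + q^-3 + q^-1  (w -2, c 10, <D> = A^-2 + A^6 - A^10)
D2 (bracket A^-8 + 1 - A^4; 12 crossings at w = -4): V = -q^-4 + q^-3 + q^-1
V(D3) = -q^-4 + q^-3 + q^-1  [10 crossings, <D> = A^-8 + 1 - A^4, w = -4]
V(D4) = -q^-4 + q^-3 + q^-1  (w -2, c 12, <D> = A^-2 + A^6 - A^10)
D5 (bracket A^-2 + A^6 - A^10; 10 crossings at w = -2): V = -q^-4 + q^-3 + q^-1
why: all 5 diagrams share one V(q), hence one class


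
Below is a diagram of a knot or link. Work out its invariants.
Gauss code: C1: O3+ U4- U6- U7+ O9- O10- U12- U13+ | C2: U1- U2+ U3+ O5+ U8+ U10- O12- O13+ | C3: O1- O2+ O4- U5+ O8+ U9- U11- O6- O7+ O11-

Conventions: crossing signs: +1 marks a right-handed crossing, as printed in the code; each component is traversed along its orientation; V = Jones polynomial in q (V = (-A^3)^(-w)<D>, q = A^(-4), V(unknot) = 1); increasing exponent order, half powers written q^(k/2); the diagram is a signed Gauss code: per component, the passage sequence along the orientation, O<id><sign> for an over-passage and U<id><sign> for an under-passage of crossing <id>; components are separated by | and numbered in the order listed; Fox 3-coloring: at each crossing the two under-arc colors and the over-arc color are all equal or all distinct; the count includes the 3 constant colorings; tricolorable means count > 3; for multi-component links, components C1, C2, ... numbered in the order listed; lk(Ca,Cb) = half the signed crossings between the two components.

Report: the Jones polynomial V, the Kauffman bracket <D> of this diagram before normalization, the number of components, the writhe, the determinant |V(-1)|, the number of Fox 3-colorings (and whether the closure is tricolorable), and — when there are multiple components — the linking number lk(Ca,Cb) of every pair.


Jones polynomial: V(q) = q^-2 + 2 + q^2
<D> = -A^-11 - 2A^-3 - A^5; writhe -1
components 3, writhe -1 (13 crossings)
linking number lk(C1,C2) = 0
lk(C1,C3): -1
lk(C2,C3) = +1
3-colorings: 3 of 3^13, det 4 — not tricolorable
note: |V(-1)| = 4: so not tricolorable, since 3 does not divide 4


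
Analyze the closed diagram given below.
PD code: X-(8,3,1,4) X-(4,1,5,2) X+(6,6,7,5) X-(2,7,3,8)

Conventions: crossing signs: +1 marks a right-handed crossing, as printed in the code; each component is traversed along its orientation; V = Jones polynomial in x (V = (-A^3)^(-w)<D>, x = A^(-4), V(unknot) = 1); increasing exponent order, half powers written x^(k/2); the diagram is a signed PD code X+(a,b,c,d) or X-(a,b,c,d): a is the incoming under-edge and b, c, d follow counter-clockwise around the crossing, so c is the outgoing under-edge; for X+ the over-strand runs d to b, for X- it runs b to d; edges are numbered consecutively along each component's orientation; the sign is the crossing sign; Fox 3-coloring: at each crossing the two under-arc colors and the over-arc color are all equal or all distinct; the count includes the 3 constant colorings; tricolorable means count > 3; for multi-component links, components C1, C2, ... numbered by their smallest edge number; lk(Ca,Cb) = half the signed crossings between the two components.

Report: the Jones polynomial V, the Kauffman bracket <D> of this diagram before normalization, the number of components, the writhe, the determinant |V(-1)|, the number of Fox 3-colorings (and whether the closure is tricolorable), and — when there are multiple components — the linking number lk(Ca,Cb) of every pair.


Jones polynomial: V(x) = -x^-4 + x^-3 + x^-1
<D> = A^-2 + A^6 - A^10; writhe -2
components 1, writhe -2 (4 crossings)
3-colorings: 9 of 3^4, det 3 — tricolorable
note: det 3 = |V(-1)|; divisible by 3, so tricolorable


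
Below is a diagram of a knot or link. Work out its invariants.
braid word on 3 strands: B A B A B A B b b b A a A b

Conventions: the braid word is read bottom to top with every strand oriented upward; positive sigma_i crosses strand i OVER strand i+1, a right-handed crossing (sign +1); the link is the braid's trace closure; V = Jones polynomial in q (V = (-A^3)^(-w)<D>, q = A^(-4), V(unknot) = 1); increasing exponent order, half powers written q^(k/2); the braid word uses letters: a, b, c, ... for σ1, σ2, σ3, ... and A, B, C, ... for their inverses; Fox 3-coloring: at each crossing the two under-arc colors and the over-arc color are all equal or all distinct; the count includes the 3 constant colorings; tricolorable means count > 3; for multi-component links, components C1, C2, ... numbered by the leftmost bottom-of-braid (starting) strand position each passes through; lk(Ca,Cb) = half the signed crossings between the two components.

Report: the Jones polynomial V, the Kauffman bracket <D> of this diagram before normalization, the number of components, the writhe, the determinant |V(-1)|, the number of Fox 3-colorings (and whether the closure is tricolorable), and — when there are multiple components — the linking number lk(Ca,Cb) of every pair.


V = -q^-6 + q^-5 - q^-4 + 2q^-3 - q^-2 + q^-1
<D> = A^-8 - A^-4 + 2 - A^4 + A^8 - A^12 (w = -4)
1 component over 14 crossings, w = -4
3 Fox colorings among 3^14, |V(-1)| = 7: not tricolorable
why: w = -4 shifts under R1 moves; the (-A^3)^(4) factor cancels that in V


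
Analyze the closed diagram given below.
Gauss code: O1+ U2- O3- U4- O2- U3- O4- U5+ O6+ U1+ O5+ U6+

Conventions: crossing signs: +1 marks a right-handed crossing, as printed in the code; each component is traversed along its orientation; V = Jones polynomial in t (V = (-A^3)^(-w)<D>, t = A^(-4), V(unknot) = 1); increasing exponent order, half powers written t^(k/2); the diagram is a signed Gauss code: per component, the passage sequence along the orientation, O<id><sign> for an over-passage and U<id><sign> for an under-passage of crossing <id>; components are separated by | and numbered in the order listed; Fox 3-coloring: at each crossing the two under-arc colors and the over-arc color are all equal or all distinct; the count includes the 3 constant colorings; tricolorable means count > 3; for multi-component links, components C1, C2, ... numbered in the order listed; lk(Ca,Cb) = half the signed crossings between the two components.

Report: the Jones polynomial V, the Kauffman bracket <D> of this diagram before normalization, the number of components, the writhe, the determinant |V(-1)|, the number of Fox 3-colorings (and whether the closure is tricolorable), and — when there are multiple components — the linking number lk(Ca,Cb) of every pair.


V = -t^-3 + t^-2 - t^-1 + 3 - t + t^2 - t^3
<D> = -A^-12 + A^-8 - A^-4 + 3 - A^4 + A^8 - A^12 (w = 0)
1 component over 6 crossings, w = 0
27 Fox colorings among 3^6, |V(-1)| = 9: tricolorable
why: palindromic: swapping t for 1/t fixes V


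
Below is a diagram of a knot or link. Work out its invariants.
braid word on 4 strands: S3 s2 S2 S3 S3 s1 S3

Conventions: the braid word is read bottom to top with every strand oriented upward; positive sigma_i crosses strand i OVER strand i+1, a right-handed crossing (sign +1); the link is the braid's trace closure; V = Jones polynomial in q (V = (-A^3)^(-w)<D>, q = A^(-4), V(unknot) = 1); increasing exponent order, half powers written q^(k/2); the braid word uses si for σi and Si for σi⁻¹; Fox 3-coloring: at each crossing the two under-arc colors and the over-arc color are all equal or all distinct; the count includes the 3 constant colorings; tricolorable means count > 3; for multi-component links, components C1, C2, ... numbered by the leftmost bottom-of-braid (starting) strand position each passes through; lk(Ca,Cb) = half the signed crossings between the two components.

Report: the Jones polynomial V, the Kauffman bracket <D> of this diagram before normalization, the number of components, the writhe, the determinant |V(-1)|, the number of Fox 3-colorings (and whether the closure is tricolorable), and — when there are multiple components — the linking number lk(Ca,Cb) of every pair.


V(q) = q^-6 + q^-3 + q^-2 + q^-1
bracket: -A^-5 - A^-1 - A^3 - A^15, w = -3
3 components, writhe -3, over 7 crossings
lk(C1,C2) = 0
linking number lk(C1,C3) = 0
lk(C2,C3): -2
det 0, colorings 9 of 3^7 — tricolorable
observation: the 3 component pairs carry total linking -2


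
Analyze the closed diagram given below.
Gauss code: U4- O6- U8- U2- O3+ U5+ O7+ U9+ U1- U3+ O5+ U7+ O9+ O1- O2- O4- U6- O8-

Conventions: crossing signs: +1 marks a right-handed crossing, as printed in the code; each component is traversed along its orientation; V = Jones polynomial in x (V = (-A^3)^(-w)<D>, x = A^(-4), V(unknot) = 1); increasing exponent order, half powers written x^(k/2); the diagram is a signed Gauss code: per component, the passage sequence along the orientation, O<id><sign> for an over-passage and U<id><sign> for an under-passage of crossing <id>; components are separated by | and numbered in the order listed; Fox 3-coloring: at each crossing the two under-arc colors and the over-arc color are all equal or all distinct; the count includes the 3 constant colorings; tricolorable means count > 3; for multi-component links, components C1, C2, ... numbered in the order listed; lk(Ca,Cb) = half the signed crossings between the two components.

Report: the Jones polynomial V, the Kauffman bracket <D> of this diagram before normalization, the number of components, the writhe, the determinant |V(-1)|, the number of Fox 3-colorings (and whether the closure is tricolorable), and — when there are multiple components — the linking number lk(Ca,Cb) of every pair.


V = -x^-3 + x^-2 - x^-1 + 3 - x + x^2 - x^3
<D> = A^-15 - A^-11 + A^-7 - 3A^-3 + A - A^5 + A^9 (w = -1)
1 component over 9 crossings, w = -1
27 Fox colorings among 3^9, |V(-1)| = 9: tricolorable
why: the span of V is 6, forcing >= 6 crossings in any diagram


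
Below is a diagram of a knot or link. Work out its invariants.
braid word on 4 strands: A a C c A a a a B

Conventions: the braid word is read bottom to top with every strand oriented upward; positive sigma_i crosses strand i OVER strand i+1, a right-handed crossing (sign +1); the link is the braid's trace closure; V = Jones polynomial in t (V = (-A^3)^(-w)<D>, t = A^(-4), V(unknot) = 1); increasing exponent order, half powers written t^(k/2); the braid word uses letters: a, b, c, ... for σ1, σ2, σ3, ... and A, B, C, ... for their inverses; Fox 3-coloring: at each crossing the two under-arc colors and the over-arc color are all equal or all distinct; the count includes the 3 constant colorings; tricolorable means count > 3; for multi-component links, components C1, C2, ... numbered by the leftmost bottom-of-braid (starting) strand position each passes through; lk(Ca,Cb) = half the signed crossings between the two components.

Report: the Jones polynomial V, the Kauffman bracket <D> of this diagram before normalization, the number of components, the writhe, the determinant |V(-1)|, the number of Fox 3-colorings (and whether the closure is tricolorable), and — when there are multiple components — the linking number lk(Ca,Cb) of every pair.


Jones polynomial: V(t) = 1 + t + t^2 + t^3
<D> = -A^-9 - A^-5 - A^-1 - A^3; writhe +1
components 3, writhe +1 (9 crossings)
linking number lk(C1,C2) = +1
lk(C1,C3): 0
lk(C2,C3) = 0
3-colorings: 9 of 3^10, det 0 — tricolorable
note: the span of V is 3, within the link bound 9 + 3 - 1


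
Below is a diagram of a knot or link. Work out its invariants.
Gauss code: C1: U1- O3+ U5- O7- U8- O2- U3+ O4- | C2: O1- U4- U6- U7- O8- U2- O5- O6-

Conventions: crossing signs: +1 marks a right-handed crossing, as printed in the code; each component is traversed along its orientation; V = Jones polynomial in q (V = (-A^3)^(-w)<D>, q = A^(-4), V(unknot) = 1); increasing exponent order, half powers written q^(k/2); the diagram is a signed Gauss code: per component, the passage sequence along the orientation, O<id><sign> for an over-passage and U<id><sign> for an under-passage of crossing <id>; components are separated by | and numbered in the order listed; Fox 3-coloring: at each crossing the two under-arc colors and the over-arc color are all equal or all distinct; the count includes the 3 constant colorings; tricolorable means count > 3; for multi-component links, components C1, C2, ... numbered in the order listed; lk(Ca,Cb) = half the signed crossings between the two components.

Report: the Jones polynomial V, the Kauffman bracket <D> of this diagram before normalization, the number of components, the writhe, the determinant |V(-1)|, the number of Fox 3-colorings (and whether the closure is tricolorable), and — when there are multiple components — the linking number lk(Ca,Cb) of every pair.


V(q) = -q^(-15/2) + q^(-13/2) - 2q^(-11/2) + 2q^(-9/2) - 2q^(-7/2) + q^(-5/2) - q^(-3/2)
bracket: -A^-12 + A^-8 - 2A^-4 + 2 - 2A^4 + A^8 - A^12, w = -6
2 components, writhe -6, over 8 crossings
lk(C1,C2) = -3
det 10, colorings 3 of 3^8 — not tricolorable
observation: det 10 = |V(-1)|; not divisible by 3, so not tricolorable


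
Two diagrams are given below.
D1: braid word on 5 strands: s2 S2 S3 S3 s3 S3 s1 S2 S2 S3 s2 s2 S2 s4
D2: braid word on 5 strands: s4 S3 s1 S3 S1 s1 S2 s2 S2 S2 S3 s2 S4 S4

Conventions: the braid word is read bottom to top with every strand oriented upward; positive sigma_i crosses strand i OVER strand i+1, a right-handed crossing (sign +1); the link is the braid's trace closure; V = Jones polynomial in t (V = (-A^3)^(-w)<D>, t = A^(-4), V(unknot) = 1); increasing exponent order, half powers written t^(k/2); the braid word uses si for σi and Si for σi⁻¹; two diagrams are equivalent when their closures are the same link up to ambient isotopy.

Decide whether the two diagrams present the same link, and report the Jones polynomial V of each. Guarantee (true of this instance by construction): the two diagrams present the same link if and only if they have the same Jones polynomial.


equivalent: yes
V(D1) = -t^-6 + t^-5 - t^-4 + 2t^-3 - t^-2 + t^-1  (w -2, c 14, <D> = A^-2 - A^2 + 2A^6 - A^10 + A^14 - A^18)
V(D2) = -t^-6 + t^-5 - t^-4 + 2t^-3 - t^-2 + t^-1  [14 crossings, <D> = A^-8 - A^-4 + 2 - A^4 + A^8 - A^12, w = -4]
key observation: all 2 diagrams share one V(t), hence one class


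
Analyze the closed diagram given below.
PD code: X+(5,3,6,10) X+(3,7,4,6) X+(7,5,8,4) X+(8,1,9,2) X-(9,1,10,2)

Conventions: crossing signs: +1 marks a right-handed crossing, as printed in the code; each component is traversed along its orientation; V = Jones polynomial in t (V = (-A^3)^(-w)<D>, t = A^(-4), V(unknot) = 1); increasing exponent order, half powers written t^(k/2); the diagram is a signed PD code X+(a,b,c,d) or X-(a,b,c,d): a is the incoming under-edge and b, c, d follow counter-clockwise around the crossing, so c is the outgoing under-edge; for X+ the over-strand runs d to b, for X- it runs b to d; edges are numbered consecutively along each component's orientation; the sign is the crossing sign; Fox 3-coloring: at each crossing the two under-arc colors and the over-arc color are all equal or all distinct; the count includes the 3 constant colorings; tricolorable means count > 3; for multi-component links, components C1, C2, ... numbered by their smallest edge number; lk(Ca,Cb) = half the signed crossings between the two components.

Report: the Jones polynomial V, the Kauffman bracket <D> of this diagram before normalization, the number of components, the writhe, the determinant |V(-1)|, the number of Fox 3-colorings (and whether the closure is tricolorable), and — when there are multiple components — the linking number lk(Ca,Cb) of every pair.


V(t) = -t^(1/2) - t^(3/2) - t^(5/2) + t^(9/2)
bracket: -A^-9 + A^-1 + A^3 + A^7, w = +3
2 components, writhe +3, over 5 crossings
lk(C1,C2) = 0
det 0, colorings 27 of 3^6 — tricolorable
observation: span 4 respects span(V) <= c + mu - 1 = 6 for this 2-component diagram


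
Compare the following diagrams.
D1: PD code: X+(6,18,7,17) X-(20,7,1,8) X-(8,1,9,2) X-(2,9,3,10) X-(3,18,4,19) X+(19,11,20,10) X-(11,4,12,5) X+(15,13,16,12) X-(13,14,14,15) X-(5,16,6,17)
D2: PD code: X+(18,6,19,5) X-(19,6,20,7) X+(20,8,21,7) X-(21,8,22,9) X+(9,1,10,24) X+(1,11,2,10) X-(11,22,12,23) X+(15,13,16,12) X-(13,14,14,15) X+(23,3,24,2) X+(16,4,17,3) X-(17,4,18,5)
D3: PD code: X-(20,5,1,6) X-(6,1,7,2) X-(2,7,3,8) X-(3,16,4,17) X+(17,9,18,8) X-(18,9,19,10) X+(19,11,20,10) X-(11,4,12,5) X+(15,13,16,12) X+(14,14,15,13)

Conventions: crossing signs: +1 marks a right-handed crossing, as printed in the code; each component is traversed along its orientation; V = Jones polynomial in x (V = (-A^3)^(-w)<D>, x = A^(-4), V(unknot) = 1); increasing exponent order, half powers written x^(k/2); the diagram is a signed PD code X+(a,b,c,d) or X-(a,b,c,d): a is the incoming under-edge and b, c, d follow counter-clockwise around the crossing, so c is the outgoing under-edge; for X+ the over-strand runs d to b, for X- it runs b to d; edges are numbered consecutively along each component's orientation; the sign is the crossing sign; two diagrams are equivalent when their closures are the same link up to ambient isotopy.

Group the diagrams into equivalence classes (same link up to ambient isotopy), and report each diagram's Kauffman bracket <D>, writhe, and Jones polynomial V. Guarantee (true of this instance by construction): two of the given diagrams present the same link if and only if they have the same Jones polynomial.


equivalence classes: {D1, D3} | {D2}
D1 (bracket A^-8 - A^-4 + 2 - A^4 + A^8 - A^12; 10 crossings at w = -4): V = -x^-6 + x^-5 - x^-4 + 2x^-3 - x^-2 + x^-1
D2 (bracket -A^-10 + A^-6 + A^2; 12 crossings at w = +2): V = x + x^3 - x^4
D3 (bracket A^-2 - A^2 + 2A^6 - A^10 + A^14 - A^18; 10 crossings at w = -2): V = -x^-6 + x^-5 - x^-4 + 2x^-3 - x^-2 + x^-1
key observation: 2 values of V(x) split the 3 diagrams


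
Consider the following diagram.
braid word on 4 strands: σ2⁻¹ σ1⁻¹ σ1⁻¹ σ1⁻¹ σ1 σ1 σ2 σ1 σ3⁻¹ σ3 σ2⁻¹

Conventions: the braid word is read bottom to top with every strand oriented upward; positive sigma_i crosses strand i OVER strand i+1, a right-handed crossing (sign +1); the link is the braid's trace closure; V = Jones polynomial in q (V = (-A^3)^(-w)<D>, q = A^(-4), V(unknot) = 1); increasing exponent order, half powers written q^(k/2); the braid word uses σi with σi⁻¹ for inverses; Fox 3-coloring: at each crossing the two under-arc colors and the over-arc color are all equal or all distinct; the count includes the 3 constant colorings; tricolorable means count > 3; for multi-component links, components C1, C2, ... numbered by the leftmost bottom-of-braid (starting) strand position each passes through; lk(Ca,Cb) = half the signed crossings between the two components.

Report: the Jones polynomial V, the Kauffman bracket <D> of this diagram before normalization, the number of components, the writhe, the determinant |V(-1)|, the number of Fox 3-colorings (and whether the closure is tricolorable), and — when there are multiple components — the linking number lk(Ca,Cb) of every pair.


V(q) = q^-3 + q^-2 + q^-1 + 1
bracket: -A^-3 - A - A^5 - A^9, w = -1
3 components, writhe -1, over 11 crossings
lk(C1,C2) = -1
linking number lk(C1,C3) = 0
lk(C2,C3): 0
det 0, colorings 9 of 3^12 — tricolorable
observation: span 3 respects span(V) <= c + mu - 1 = 13 for this 3-component diagram
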